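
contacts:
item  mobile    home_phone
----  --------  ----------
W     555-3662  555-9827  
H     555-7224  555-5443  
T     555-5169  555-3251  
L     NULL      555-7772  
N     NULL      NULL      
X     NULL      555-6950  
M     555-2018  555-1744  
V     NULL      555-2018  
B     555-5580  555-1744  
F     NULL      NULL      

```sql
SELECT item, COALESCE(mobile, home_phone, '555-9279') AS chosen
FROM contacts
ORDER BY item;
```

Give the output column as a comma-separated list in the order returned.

555-5580, 555-9279, 555-7224, 555-7772, 555-2018, 555-9279, 555-5169, 555-2018, 555-3662, 555-6950

item=B: mobile=555-5580 → 555-5580
item=F: mobile=NULL, home_phone=NULL, → literal 555-9279 → 555-9279
item=H: mobile=555-7224 → 555-7224
item=L: mobile=NULL, home_phone=555-7772 → 555-7772
item=M: mobile=555-2018 → 555-2018
item=N: mobile=NULL, home_phone=NULL, → literal 555-9279 → 555-9279
item=T: mobile=555-5169 → 555-5169
item=V: mobile=NULL, home_phone=555-2018 → 555-2018
item=W: mobile=555-3662 → 555-3662
item=X: mobile=NULL, home_phone=555-6950 → 555-6950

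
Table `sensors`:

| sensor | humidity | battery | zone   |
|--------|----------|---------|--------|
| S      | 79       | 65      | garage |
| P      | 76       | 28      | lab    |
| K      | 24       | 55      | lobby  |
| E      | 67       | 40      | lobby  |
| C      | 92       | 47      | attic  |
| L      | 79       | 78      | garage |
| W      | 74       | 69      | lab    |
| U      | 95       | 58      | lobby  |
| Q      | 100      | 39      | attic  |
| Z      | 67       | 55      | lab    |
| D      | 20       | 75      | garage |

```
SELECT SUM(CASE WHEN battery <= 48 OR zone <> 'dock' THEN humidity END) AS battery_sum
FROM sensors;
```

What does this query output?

773

sensor=S: ✓ → 79
sensor=P: ✓ → 76
sensor=K: ✓ → 24
sensor=E: ✓ → 67
sensor=C: ✓ → 92
sensor=L: ✓ → 79
sensor=W: ✓ → 74
sensor=U: ✓ → 95
sensor=Q: ✓ → 100
sensor=Z: ✓ → 67
sensor=D: ✓ → 20
battery_sum = 79 + 76 + 24 + 67 + 92 + 79 + 74 + 95 + 100 + 67 + 20 = 773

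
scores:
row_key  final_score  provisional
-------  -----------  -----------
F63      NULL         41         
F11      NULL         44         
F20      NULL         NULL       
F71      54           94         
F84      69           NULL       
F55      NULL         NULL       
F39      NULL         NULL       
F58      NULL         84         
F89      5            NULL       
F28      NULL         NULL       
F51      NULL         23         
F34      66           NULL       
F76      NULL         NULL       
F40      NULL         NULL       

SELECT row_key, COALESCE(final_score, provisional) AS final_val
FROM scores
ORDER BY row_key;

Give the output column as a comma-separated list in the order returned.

44, NULL, NULL, 66, NULL, NULL, 23, NULL, 84, 41, 54, NULL, 69, 5

row_key=F11: final_score=NULL, provisional=44 → 44
row_key=F20: final_score=NULL, provisional=NULL (all NULL) → NULL
row_key=F28: final_score=NULL, provisional=NULL (all NULL) → NULL
row_key=F34: final_score=66 → 66
row_key=F39: final_score=NULL, provisional=NULL (all NULL) → NULL
row_key=F40: final_score=NULL, provisional=NULL (all NULL) → NULL
row_key=F51: final_score=NULL, provisional=23 → 23
row_key=F55: final_score=NULL, provisional=NULL (all NULL) → NULL
row_key=F58: final_score=NULL, provisional=84 → 84
row_key=F63: final_score=NULL, provisional=41 → 41
row_key=F71: final_score=54 → 54
row_key=F76: final_score=NULL, provisional=NULL (all NULL) → NULL
row_key=F84: final_score=69 → 69
row_key=F89: final_score=5 → 5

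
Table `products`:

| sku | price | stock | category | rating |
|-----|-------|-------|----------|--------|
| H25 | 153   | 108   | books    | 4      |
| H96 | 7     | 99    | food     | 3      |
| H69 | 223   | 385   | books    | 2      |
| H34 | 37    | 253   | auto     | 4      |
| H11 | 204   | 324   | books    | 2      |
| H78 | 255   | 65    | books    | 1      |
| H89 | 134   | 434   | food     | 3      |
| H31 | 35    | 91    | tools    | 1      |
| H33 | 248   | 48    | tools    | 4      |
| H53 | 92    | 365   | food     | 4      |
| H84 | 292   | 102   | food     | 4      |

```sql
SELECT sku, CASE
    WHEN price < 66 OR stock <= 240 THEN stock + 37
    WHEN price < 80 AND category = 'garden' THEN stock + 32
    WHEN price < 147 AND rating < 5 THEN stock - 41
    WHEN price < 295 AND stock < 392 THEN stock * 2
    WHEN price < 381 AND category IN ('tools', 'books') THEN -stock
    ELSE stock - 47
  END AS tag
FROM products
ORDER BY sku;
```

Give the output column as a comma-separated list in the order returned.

sku=H11: price < 295 AND stock < 392 → 648
sku=H25: price < 66 OR stock <= 240 → 145
sku=H31: price < 66 OR stock <= 240 → 128
sku=H33: price < 66 OR stock <= 240 → 85
sku=H34: price < 66 OR stock <= 240 → 290
sku=H53: price < 147 AND rating < 5 → 324
sku=H69: price < 295 AND stock < 392 → 770
sku=H78: price < 66 OR stock <= 240 → 102
sku=H84: price < 66 OR stock <= 240 → 139
sku=H89: price < 147 AND rating < 5 → 393
sku=H96: price < 66 OR stock <= 240 → 136

648, 145, 128, 85, 290, 324, 770, 102, 139, 393, 136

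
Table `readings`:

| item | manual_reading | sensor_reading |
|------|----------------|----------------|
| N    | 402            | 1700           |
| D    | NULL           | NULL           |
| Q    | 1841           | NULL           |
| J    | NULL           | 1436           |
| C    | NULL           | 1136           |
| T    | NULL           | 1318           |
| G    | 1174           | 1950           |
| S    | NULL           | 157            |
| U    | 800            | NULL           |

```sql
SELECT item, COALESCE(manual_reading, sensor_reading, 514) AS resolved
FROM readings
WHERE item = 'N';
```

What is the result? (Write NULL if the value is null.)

402

item = N: manual_reading=402, sensor_reading=1700.
manual_reading=402 → 402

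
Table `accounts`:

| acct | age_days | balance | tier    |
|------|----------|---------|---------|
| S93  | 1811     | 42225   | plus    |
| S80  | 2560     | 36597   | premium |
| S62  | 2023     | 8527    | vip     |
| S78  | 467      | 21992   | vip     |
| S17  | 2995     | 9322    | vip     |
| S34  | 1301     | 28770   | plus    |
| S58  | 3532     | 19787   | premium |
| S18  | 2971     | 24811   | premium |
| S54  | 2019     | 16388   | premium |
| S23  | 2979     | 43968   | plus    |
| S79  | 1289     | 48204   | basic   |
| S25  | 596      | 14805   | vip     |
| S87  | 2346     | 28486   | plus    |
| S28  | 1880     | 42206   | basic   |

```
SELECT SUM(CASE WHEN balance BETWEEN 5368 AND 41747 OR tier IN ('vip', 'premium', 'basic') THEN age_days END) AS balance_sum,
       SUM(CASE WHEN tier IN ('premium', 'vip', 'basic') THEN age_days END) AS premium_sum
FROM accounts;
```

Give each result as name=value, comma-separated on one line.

balance_sum=23979, premium_sum=20332

[balance_sum: balance BETWEEN 5368 AND 41747 OR tier IN ('vip', 'premium', 'basic')]
acct=S93: ✗
acct=S80: ✓ → 2560
acct=S62: ✓ → 2023
acct=S78: ✓ → 467
acct=S17: ✓ → 2995
acct=S34: ✓ → 1301
acct=S58: ✓ → 3532
acct=S18: ✓ → 2971
acct=S54: ✓ → 2019
acct=S23: ✗
acct=S79: ✓ → 1289
acct=S25: ✓ → 596
acct=S87: ✓ → 2346
acct=S28: ✓ → 1880
balance_sum = 2560 + 2023 + 467 + 2995 + 1301 + 3532 + 2971 + 2019 + 1289 + 596 + 2346 + 1880 = 23979
—
[premium_sum: tier IN ('premium', 'vip', 'basic')]
acct=S93: ✗
acct=S80: ✓ → 2560
acct=S62: ✓ → 2023
acct=S78: ✓ → 467
acct=S17: ✓ → 2995
acct=S34: ✗
acct=S58: ✓ → 3532
acct=S18: ✓ → 2971
acct=S54: ✓ → 2019
acct=S23: ✗
acct=S79: ✓ → 1289
acct=S25: ✓ → 596
acct=S87: ✗
acct=S28: ✓ → 1880
premium_sum = 2560 + 2023 + 467 + 2995 + 3532 + 2971 + 2019 + 1289 + 596 + 1880 = 20332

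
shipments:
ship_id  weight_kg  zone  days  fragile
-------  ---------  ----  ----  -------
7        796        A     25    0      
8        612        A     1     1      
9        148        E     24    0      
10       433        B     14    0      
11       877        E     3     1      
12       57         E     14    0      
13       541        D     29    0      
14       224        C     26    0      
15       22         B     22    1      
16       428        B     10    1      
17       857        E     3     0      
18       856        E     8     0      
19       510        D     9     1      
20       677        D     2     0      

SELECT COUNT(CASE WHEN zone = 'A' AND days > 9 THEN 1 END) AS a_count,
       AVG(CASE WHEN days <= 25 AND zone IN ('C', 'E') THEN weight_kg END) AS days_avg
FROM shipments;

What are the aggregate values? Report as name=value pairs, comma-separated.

[a_count: zone = 'A' AND days > 9]
ship_id=7: ✓ → 1
ship_id=8: ✗
ship_id=9: ✗
ship_id=10: ✗
ship_id=11: ✗
ship_id=12: ✗
ship_id=13: ✗
ship_id=14: ✗
ship_id=15: ✗
ship_id=16: ✗
ship_id=17: ✗
ship_id=18: ✗
ship_id=19: ✗
ship_id=20: ✗
a_count = COUNT(1) = 1
—
[days_avg: days <= 25 AND zone IN ('C', 'E')]
ship_id=7: ✗
ship_id=8: ✗
ship_id=9: ✓ → 148
ship_id=10: ✗
ship_id=11: ✓ → 877
ship_id=12: ✓ → 57
ship_id=13: ✗
ship_id=14: ✗
ship_id=15: ✗
ship_id=16: ✗
ship_id=17: ✓ → 857
ship_id=18: ✓ → 856
ship_id=19: ✗
ship_id=20: ✗
days_avg = (148 + 877 + 57 + 857 + 856) / 5 = 559

a_count=1, days_avg=559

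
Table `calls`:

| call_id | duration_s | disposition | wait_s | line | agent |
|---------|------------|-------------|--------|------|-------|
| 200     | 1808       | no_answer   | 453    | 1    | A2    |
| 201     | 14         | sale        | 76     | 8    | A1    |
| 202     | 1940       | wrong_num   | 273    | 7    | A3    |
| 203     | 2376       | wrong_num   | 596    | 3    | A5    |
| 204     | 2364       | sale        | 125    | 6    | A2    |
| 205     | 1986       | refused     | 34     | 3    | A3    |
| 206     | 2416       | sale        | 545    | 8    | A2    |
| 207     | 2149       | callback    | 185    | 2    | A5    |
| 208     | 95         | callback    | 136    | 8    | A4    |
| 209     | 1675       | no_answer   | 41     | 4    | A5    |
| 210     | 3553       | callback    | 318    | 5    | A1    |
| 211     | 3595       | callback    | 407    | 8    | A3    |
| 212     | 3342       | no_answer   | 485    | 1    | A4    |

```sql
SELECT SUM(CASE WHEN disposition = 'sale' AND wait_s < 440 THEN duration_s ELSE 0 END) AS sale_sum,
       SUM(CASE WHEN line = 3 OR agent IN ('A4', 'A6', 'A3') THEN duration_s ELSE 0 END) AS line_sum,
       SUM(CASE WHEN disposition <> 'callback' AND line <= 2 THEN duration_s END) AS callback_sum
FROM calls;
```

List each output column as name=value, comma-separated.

[sale_sum: disposition = 'sale' AND wait_s < 440]
call_id=200: ✗
call_id=201: ✓ → 14
call_id=202: ✗
call_id=203: ✗
call_id=204: ✓ → 2364
call_id=205: ✗
call_id=206: ✗
call_id=207: ✗
call_id=208: ✗
call_id=209: ✗
call_id=210: ✗
call_id=211: ✗
call_id=212: ✗
sale_sum = 14 + 2364 = 2378
—
[line_sum: line = 3 OR agent IN ('A4', 'A6', 'A3')]
call_id=200: ✗
call_id=201: ✗
call_id=202: ✓ → 1940
call_id=203: ✓ → 2376
call_id=204: ✗
call_id=205: ✓ → 1986
call_id=206: ✗
call_id=207: ✗
call_id=208: ✓ → 95
call_id=209: ✗
call_id=210: ✗
call_id=211: ✓ → 3595
call_id=212: ✓ → 3342
line_sum = 1940 + 2376 + 1986 + 95 + 3595 + 3342 = 13334
—
[callback_sum: disposition <> 'callback' AND line <= 2]
call_id=200: ✓ → 1808
call_id=201: ✗
call_id=202: ✗
call_id=203: ✗
call_id=204: ✗
call_id=205: ✗
call_id=206: ✗
call_id=207: ✗
call_id=208: ✗
call_id=209: ✗
call_id=210: ✗
call_id=211: ✗
call_id=212: ✓ → 3342
callback_sum = 1808 + 3342 = 5150

sale_sum=2378, line_sum=13334, callback_sum=5150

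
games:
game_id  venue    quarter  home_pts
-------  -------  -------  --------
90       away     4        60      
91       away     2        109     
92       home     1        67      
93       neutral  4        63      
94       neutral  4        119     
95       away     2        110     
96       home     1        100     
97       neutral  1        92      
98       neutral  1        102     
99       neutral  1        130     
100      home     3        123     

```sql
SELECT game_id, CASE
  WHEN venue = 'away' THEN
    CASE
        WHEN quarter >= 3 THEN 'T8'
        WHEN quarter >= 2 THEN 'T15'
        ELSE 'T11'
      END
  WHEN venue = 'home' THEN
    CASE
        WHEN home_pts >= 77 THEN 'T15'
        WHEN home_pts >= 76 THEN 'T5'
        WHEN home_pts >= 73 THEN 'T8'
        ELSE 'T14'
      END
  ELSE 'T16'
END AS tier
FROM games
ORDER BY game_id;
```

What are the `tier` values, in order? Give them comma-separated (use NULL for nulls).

T8, T15, T14, T16, T16, T15, T15, T16, T16, T16, T15

game_id=90: venue='away' → inner[quarter >= 3] → T8
game_id=91: venue='away' → inner[quarter >= 2] → T15
game_id=92: venue='home' → inner[ELSE] → T14
game_id=93: venue='neutral' → outer ELSE → T16
game_id=94: venue='neutral' → outer ELSE → T16
game_id=95: venue='away' → inner[quarter >= 2] → T15
game_id=96: venue='home' → inner[home_pts >= 77] → T15
game_id=97: venue='neutral' → outer ELSE → T16
game_id=98: venue='neutral' → outer ELSE → T16
game_id=99: venue='neutral' → outer ELSE → T16
game_id=100: venue='home' → inner[home_pts >= 77] → T15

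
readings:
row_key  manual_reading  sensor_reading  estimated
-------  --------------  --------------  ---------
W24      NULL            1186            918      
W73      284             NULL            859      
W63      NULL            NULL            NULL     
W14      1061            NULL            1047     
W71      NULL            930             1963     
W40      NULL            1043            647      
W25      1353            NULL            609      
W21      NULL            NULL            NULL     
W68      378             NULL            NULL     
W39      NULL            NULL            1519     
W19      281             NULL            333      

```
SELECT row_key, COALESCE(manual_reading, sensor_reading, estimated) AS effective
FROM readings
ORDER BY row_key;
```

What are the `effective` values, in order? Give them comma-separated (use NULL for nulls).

1061, 281, NULL, 1186, 1353, 1519, 1043, NULL, 378, 930, 284

row_key=W14: manual_reading=1061 → 1061
row_key=W19: manual_reading=281 → 281
row_key=W21: manual_reading=NULL, sensor_reading=NULL, estimated=NULL (all NULL) → NULL
row_key=W24: manual_reading=NULL, sensor_reading=1186 → 1186
row_key=W25: manual_reading=1353 → 1353
row_key=W39: manual_reading=NULL, sensor_reading=NULL, estimated=1519 → 1519
row_key=W40: manual_reading=NULL, sensor_reading=1043 → 1043
row_key=W63: manual_reading=NULL, sensor_reading=NULL, estimated=NULL (all NULL) → NULL
row_key=W68: manual_reading=378 → 378
row_key=W71: manual_reading=NULL, sensor_reading=930 → 930
row_key=W73: manual_reading=284 → 284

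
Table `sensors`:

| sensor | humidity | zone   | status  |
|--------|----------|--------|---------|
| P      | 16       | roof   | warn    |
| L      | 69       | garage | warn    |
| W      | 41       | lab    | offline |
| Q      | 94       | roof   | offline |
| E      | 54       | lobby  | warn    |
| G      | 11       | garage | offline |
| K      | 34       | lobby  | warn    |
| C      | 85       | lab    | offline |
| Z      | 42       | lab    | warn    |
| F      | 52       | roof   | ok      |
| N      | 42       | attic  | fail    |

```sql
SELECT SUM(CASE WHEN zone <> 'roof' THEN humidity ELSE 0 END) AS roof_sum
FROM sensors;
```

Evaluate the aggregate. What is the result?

378

sensor=P: ✗
sensor=L: ✓ → 69
sensor=W: ✓ → 41
sensor=Q: ✗
sensor=E: ✓ → 54
sensor=G: ✓ → 11
sensor=K: ✓ → 34
sensor=C: ✓ → 85
sensor=Z: ✓ → 42
sensor=F: ✗
sensor=N: ✓ → 42
roof_sum = 69 + 41 + 54 + 11 + 34 + 85 + 42 + 42 = 378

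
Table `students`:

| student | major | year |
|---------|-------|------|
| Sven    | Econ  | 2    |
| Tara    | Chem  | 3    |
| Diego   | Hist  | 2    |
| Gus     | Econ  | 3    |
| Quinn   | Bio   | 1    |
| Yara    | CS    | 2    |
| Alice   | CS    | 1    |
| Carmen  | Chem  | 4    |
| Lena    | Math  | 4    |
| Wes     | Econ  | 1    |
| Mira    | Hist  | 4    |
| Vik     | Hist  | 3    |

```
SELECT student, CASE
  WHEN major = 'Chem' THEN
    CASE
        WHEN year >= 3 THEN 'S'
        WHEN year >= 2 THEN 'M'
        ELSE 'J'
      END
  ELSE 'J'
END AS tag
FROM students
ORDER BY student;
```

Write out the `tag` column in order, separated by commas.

student=Alice: major='CS' → outer ELSE → J
student=Carmen: major='Chem' → inner[year >= 3] → S
student=Diego: major='Hist' → outer ELSE → J
student=Gus: major='Econ' → outer ELSE → J
student=Lena: major='Math' → outer ELSE → J
student=Mira: major='Hist' → outer ELSE → J
student=Quinn: major='Bio' → outer ELSE → J
student=Sven: major='Econ' → outer ELSE → J
student=Tara: major='Chem' → inner[year >= 3] → S
student=Vik: major='Hist' → outer ELSE → J
student=Wes: major='Econ' → outer ELSE → J
student=Yara: major='CS' → outer ELSE → J

J, S, J, J, J, J, J, J, S, J, J, J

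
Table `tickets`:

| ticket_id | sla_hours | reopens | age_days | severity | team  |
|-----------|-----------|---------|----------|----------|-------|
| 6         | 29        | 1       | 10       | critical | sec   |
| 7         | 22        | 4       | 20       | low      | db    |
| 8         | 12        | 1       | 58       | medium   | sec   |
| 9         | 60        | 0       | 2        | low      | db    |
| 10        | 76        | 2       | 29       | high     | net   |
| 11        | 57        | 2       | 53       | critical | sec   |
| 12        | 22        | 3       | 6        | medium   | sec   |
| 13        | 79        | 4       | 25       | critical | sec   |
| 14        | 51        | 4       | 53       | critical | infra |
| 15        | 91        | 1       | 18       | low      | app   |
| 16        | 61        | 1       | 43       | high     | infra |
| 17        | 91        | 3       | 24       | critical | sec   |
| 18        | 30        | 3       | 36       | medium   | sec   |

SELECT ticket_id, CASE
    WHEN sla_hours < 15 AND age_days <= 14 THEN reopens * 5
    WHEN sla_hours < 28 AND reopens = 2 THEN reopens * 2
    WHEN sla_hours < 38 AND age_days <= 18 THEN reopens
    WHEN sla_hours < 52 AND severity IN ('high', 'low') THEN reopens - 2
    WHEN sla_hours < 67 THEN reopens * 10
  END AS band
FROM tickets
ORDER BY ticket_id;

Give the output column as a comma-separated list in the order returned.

1, 2, 10, 0, NULL, 20, 3, NULL, 40, NULL, 10, NULL, 30

ticket_id=6: sla_hours < 38 AND age_days <= 18 → 1
ticket_id=7: sla_hours < 52 AND severity IN ('high', 'low') → 2
ticket_id=8: sla_hours < 67 → 10
ticket_id=9: sla_hours < 67 → 0
ticket_id=10: (no match → NULL) → NULL
ticket_id=11: sla_hours < 67 → 20
ticket_id=12: sla_hours < 38 AND age_days <= 18 → 3
ticket_id=13: (no match → NULL) → NULL
ticket_id=14: sla_hours < 67 → 40
ticket_id=15: (no match → NULL) → NULL
ticket_id=16: sla_hours < 67 → 10
ticket_id=17: (no match → NULL) → NULL
ticket_id=18: sla_hours < 67 → 30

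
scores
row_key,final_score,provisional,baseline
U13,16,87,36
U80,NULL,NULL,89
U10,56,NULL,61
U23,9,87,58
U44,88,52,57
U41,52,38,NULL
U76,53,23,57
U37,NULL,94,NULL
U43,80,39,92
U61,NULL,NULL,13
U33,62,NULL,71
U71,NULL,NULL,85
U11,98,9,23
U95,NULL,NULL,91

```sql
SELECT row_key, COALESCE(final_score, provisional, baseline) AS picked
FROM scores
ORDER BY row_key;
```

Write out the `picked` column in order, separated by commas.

56, 98, 16, 9, 62, 94, 52, 80, 88, 13, 85, 53, 89, 91

row_key=U10: final_score=56 → 56
row_key=U11: final_score=98 → 98
row_key=U13: final_score=16 → 16
row_key=U23: final_score=9 → 9
row_key=U33: final_score=62 → 62
row_key=U37: final_score=NULL, provisional=94 → 94
row_key=U41: final_score=52 → 52
row_key=U43: final_score=80 → 80
row_key=U44: final_score=88 → 88
row_key=U61: final_score=NULL, provisional=NULL, baseline=13 → 13
row_key=U71: final_score=NULL, provisional=NULL, baseline=85 → 85
row_key=U76: final_score=53 → 53
row_key=U80: final_score=NULL, provisional=NULL, baseline=89 → 89
row_key=U95: final_score=NULL, provisional=NULL, baseline=91 → 91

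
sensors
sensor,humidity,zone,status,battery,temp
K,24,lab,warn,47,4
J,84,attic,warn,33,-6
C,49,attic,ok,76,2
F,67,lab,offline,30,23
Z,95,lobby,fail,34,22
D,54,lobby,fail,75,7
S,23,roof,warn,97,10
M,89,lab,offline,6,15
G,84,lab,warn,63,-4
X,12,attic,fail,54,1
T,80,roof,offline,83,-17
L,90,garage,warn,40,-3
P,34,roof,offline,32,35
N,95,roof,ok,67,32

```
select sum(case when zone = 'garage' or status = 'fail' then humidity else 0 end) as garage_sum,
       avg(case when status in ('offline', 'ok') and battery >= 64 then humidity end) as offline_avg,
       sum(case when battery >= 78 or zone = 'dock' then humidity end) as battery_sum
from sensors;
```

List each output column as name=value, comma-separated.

[garage_sum: zone = 'garage' or status = 'fail']
sensor=K: ✗
sensor=J: ✗
sensor=C: ✗
sensor=F: ✗
sensor=Z: ✓ → 95
sensor=D: ✓ → 54
sensor=S: ✗
sensor=M: ✗
sensor=G: ✗
sensor=X: ✓ → 12
sensor=T: ✗
sensor=L: ✓ → 90
sensor=P: ✗
sensor=N: ✗
garage_sum = 95 + 54 + 12 + 90 = 251
—
[offline_avg: status in ('offline', 'ok') and battery >= 64]
sensor=K: ✗
sensor=J: ✗
sensor=C: ✓ → 49
sensor=F: ✗
sensor=Z: ✗
sensor=D: ✗
sensor=S: ✗
sensor=M: ✗
sensor=G: ✗
sensor=X: ✗
sensor=T: ✓ → 80
sensor=L: ✗
sensor=P: ✗
sensor=N: ✓ → 95
offline_avg = (49 + 80 + 95) / 3 = 74.6666666667
—
[battery_sum: battery >= 78 or zone = 'dock']
sensor=K: ✗
sensor=J: ✗
sensor=C: ✗
sensor=F: ✗
sensor=Z: ✗
sensor=D: ✗
sensor=S: ✓ → 23
sensor=M: ✗
sensor=G: ✗
sensor=X: ✗
sensor=T: ✓ → 80
sensor=L: ✗
sensor=P: ✗
sensor=N: ✗
battery_sum = 23 + 80 = 103

garage_sum=251, offline_avg=74.6666666667, battery_sum=103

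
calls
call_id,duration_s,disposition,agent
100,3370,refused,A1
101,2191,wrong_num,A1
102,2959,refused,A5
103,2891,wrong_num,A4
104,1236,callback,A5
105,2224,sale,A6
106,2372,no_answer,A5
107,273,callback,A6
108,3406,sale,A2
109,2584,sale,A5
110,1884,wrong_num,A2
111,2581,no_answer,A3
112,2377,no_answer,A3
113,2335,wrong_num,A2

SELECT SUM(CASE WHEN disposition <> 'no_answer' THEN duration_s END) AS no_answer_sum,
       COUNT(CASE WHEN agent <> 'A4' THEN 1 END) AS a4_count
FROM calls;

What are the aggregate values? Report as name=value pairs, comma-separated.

[no_answer_sum: disposition <> 'no_answer']
call_id=100: ✓ → 3370
call_id=101: ✓ → 2191
call_id=102: ✓ → 2959
call_id=103: ✓ → 2891
call_id=104: ✓ → 1236
call_id=105: ✓ → 2224
call_id=106: ✗
call_id=107: ✓ → 273
call_id=108: ✓ → 3406
call_id=109: ✓ → 2584
call_id=110: ✓ → 1884
call_id=111: ✗
call_id=112: ✗
call_id=113: ✓ → 2335
no_answer_sum = 3370 + 2191 + 2959 + 2891 + 1236 + 2224 + 273 + 3406 + 2584 + 1884 + 2335 = 25353
—
[a4_count: agent <> 'A4']
call_id=100: ✓ → 1
call_id=101: ✓ → 1
call_id=102: ✓ → 1
call_id=103: ✗
call_id=104: ✓ → 1
call_id=105: ✓ → 1
call_id=106: ✓ → 1
call_id=107: ✓ → 1
call_id=108: ✓ → 1
call_id=109: ✓ → 1
call_id=110: ✓ → 1
call_id=111: ✓ → 1
call_id=112: ✓ → 1
call_id=113: ✓ → 1
a4_count = COUNT(1, 1, 1, 1, 1, 1, 1, 1, 1, 1, 1, 1, 1) = 13

no_answer_sum=25353, a4_count=13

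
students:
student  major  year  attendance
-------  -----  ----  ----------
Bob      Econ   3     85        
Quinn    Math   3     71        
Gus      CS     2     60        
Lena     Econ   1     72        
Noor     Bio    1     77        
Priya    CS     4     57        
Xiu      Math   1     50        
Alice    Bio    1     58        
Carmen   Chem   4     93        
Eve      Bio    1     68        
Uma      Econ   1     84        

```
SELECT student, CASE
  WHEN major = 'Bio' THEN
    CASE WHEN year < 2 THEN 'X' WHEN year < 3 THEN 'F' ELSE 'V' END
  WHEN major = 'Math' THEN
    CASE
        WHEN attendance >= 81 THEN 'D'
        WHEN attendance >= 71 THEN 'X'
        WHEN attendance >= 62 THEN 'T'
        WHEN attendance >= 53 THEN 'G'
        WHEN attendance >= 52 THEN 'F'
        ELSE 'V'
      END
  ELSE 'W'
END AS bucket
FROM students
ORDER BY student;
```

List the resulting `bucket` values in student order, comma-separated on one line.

X, W, W, X, W, W, X, W, X, W, V

student=Alice: major='Bio' → inner[year < 2] → X
student=Bob: major='Econ' → outer ELSE → W
student=Carmen: major='Chem' → outer ELSE → W
student=Eve: major='Bio' → inner[year < 2] → X
student=Gus: major='CS' → outer ELSE → W
student=Lena: major='Econ' → outer ELSE → W
student=Noor: major='Bio' → inner[year < 2] → X
student=Priya: major='CS' → outer ELSE → W
student=Quinn: major='Math' → inner[attendance >= 71] → X
student=Uma: major='Econ' → outer ELSE → W
student=Xiu: major='Math' → inner[ELSE] → V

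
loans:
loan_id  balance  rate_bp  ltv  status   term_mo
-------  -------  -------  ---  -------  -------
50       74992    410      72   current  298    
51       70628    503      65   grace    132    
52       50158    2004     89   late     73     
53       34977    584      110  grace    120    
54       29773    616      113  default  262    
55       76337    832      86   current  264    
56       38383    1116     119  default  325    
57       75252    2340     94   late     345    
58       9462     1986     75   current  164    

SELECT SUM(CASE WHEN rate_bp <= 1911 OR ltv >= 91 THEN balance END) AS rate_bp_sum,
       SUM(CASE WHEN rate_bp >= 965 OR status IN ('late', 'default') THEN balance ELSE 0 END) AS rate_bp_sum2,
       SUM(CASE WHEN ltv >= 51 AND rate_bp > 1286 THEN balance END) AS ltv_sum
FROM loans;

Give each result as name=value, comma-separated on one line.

[rate_bp_sum: rate_bp <= 1911 OR ltv >= 91]
loan_id=50: ✓ → 74992
loan_id=51: ✓ → 70628
loan_id=52: ✗
loan_id=53: ✓ → 34977
loan_id=54: ✓ → 29773
loan_id=55: ✓ → 76337
loan_id=56: ✓ → 38383
loan_id=57: ✓ → 75252
loan_id=58: ✗
rate_bp_sum = 74992 + 70628 + 34977 + 29773 + 76337 + 38383 + 75252 = 400342
—
[rate_bp_sum2: rate_bp >= 965 OR status IN ('late', 'default')]
loan_id=50: ✗
loan_id=51: ✗
loan_id=52: ✓ → 50158
loan_id=53: ✗
loan_id=54: ✓ → 29773
loan_id=55: ✗
loan_id=56: ✓ → 38383
loan_id=57: ✓ → 75252
loan_id=58: ✓ → 9462
rate_bp_sum2 = 50158 + 29773 + 38383 + 75252 + 9462 = 203028
—
[ltv_sum: ltv >= 51 AND rate_bp > 1286]
loan_id=50: ✗
loan_id=51: ✗
loan_id=52: ✓ → 50158
loan_id=53: ✗
loan_id=54: ✗
loan_id=55: ✗
loan_id=56: ✗
loan_id=57: ✓ → 75252
loan_id=58: ✓ → 9462
ltv_sum = 50158 + 75252 + 9462 = 134872

rate_bp_sum=400342, rate_bp_sum2=203028, ltv_sum=134872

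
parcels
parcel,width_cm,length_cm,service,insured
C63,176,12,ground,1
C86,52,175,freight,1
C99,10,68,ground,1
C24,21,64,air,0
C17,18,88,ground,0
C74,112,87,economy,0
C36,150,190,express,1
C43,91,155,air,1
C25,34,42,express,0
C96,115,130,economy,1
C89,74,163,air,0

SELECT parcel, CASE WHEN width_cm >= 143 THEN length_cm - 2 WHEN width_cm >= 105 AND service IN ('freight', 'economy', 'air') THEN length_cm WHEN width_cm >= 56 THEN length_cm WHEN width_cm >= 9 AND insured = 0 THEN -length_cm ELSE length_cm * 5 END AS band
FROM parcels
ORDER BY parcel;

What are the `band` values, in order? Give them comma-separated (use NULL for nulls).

parcel=C17: width_cm >= 9 AND insured = 0 → -88
parcel=C24: width_cm >= 9 AND insured = 0 → -64
parcel=C25: width_cm >= 9 AND insured = 0 → -42
parcel=C36: width_cm >= 143 → 188
parcel=C43: width_cm >= 56 → 155
parcel=C63: width_cm >= 143 → 10
parcel=C74: width_cm >= 105 AND service IN ('freight', 'economy', 'air') → 87
parcel=C86: ELSE → 875
parcel=C89: width_cm >= 56 → 163
parcel=C96: width_cm >= 105 AND service IN ('freight', 'economy', 'air') → 130
parcel=C99: ELSE → 340

-88, -64, -42, 188, 155, 10, 87, 875, 163, 130, 340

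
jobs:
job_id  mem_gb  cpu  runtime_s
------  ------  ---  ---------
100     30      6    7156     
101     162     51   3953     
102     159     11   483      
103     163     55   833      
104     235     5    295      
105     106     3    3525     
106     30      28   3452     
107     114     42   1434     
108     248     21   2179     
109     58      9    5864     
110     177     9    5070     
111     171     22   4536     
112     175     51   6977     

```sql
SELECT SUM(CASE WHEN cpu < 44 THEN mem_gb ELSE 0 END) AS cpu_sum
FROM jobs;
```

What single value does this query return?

1328

job_id=100: ✓ → 30
job_id=101: ✗
job_id=102: ✓ → 159
job_id=103: ✗
job_id=104: ✓ → 235
job_id=105: ✓ → 106
job_id=106: ✓ → 30
job_id=107: ✓ → 114
job_id=108: ✓ → 248
job_id=109: ✓ → 58
job_id=110: ✓ → 177
job_id=111: ✓ → 171
job_id=112: ✗
cpu_sum = 30 + 159 + 235 + 106 + 30 + 114 + 248 + 58 + 177 + 171 = 1328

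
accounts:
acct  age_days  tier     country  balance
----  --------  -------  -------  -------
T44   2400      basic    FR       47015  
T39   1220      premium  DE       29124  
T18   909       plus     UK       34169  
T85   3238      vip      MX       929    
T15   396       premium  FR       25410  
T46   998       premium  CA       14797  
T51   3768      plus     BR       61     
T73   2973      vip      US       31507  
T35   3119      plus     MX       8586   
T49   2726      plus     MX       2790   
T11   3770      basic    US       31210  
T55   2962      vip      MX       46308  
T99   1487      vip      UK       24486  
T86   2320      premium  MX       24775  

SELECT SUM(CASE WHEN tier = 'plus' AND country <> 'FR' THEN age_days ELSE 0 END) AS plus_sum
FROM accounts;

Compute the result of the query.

acct=T44: ✗
acct=T39: ✗
acct=T18: ✓ → 909
acct=T85: ✗
acct=T15: ✗
acct=T46: ✗
acct=T51: ✓ → 3768
acct=T73: ✗
acct=T35: ✓ → 3119
acct=T49: ✓ → 2726
acct=T11: ✗
acct=T55: ✗
acct=T99: ✗
acct=T86: ✗
plus_sum = 909 + 3768 + 3119 + 2726 = 10522

10522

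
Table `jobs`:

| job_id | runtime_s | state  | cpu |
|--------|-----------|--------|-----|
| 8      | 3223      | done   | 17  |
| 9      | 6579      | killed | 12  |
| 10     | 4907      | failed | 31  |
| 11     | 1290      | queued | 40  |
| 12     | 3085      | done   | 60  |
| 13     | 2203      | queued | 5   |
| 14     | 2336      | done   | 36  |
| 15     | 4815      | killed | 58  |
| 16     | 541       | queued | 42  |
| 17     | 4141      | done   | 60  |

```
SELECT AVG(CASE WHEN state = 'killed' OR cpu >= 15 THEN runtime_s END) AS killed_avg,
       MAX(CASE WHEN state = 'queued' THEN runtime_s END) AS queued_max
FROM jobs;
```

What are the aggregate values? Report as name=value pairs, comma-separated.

[killed_avg: state = 'killed' OR cpu >= 15]
job_id=8: ✓ → 3223
job_id=9: ✓ → 6579
job_id=10: ✓ → 4907
job_id=11: ✓ → 1290
job_id=12: ✓ → 3085
job_id=13: ✗
job_id=14: ✓ → 2336
job_id=15: ✓ → 4815
job_id=16: ✓ → 541
job_id=17: ✓ → 4141
killed_avg = (3223 + 6579 + 4907 + 1290 + 3085 + 2336 + 4815 + 541 + 4141) / 9 = 3435.2222222222
—
[queued_max: state = 'queued']
job_id=8: ✗
job_id=9: ✗
job_id=10: ✗
job_id=11: ✓ → 1290
job_id=12: ✗
job_id=13: ✓ → 2203
job_id=14: ✗
job_id=15: ✗
job_id=16: ✓ → 541
job_id=17: ✗
queued_max = MAX(1290, 2203, 541) = 2203

killed_avg=3435.2222222222, queued_max=2203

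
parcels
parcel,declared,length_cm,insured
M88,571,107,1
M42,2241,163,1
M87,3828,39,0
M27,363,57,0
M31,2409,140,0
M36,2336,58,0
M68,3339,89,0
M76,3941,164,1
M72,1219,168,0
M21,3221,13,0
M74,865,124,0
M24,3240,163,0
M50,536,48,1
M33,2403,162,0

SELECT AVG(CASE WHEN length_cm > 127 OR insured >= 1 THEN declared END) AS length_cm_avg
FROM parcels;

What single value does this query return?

parcel=M88: ✓ → 571
parcel=M42: ✓ → 2241
parcel=M87: ✗
parcel=M27: ✗
parcel=M31: ✓ → 2409
parcel=M36: ✗
parcel=M68: ✗
parcel=M76: ✓ → 3941
parcel=M72: ✓ → 1219
parcel=M21: ✗
parcel=M74: ✗
parcel=M24: ✓ → 3240
parcel=M50: ✓ → 536
parcel=M33: ✓ → 2403
length_cm_avg = (571 + 2241 + 2409 + 3941 + 1219 + 3240 + 536 + 2403) / 8 = 2070

2070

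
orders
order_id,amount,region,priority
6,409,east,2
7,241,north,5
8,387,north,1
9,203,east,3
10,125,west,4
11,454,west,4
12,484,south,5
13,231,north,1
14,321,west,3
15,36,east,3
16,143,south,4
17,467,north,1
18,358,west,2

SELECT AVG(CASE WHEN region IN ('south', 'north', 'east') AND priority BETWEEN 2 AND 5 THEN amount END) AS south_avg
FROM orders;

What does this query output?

252.6666666667

order_id=6: ✓ → 409
order_id=7: ✓ → 241
order_id=8: ✗
order_id=9: ✓ → 203
order_id=10: ✗
order_id=11: ✗
order_id=12: ✓ → 484
order_id=13: ✗
order_id=14: ✗
order_id=15: ✓ → 36
order_id=16: ✓ → 143
order_id=17: ✗
order_id=18: ✗
south_avg = (409 + 241 + 203 + 484 + 36 + 143) / 6 = 252.6666666667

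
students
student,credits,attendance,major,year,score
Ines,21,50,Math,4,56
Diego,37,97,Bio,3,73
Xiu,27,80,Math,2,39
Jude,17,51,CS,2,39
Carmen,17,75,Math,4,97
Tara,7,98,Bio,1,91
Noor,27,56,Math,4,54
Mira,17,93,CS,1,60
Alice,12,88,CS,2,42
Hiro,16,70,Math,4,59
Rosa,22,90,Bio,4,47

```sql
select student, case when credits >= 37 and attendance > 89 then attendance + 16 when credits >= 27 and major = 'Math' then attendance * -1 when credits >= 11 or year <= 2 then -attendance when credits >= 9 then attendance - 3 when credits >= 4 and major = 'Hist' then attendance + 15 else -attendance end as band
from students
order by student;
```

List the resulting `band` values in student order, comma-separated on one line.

-88, -75, 113, -70, -50, -51, -93, -56, -90, -98, -80

student=Alice: credits >= 11 or year <= 2 → -88
student=Carmen: credits >= 11 or year <= 2 → -75
student=Diego: credits >= 37 and attendance > 89 → 113
student=Hiro: credits >= 11 or year <= 2 → -70
student=Ines: credits >= 11 or year <= 2 → -50
student=Jude: credits >= 11 or year <= 2 → -51
student=Mira: credits >= 11 or year <= 2 → -93
student=Noor: credits >= 27 and major = 'Math' → -56
student=Rosa: credits >= 11 or year <= 2 → -90
student=Tara: credits >= 11 or year <= 2 → -98
student=Xiu: credits >= 27 and major = 'Math' → -80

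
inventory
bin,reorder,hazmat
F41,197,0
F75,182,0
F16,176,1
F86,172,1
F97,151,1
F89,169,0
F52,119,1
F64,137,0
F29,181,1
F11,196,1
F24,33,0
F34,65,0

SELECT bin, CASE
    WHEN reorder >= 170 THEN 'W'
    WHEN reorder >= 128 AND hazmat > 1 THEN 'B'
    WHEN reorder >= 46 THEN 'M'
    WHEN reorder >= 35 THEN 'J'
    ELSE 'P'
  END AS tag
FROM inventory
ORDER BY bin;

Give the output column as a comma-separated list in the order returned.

W, W, P, W, M, W, M, M, W, W, M, M

bin=F11: reorder >= 170 → W
bin=F16: reorder >= 170 → W
bin=F24: ELSE → P
bin=F29: reorder >= 170 → W
bin=F34: reorder >= 46 → M
bin=F41: reorder >= 170 → W
bin=F52: reorder >= 46 → M
bin=F64: reorder >= 46 → M
bin=F75: reorder >= 170 → W
bin=F86: reorder >= 170 → W
bin=F89: reorder >= 46 → M
bin=F97: reorder >= 46 → M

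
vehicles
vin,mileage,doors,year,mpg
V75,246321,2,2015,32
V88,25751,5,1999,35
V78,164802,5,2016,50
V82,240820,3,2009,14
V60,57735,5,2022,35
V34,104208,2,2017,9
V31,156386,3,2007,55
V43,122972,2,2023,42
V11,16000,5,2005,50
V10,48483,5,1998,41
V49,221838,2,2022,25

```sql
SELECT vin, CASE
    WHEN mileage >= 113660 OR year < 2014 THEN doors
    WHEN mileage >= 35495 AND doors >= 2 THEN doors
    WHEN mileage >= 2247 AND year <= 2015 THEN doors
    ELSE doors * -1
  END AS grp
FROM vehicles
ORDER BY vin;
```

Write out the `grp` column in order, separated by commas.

5, 5, 3, 2, 2, 2, 5, 2, 5, 3, 5

vin=V10: mileage >= 113660 OR year < 2014 → 5
vin=V11: mileage >= 113660 OR year < 2014 → 5
vin=V31: mileage >= 113660 OR year < 2014 → 3
vin=V34: mileage >= 35495 AND doors >= 2 → 2
vin=V43: mileage >= 113660 OR year < 2014 → 2
vin=V49: mileage >= 113660 OR year < 2014 → 2
vin=V60: mileage >= 35495 AND doors >= 2 → 5
vin=V75: mileage >= 113660 OR year < 2014 → 2
vin=V78: mileage >= 113660 OR year < 2014 → 5
vin=V82: mileage >= 113660 OR year < 2014 → 3
vin=V88: mileage >= 113660 OR year < 2014 → 5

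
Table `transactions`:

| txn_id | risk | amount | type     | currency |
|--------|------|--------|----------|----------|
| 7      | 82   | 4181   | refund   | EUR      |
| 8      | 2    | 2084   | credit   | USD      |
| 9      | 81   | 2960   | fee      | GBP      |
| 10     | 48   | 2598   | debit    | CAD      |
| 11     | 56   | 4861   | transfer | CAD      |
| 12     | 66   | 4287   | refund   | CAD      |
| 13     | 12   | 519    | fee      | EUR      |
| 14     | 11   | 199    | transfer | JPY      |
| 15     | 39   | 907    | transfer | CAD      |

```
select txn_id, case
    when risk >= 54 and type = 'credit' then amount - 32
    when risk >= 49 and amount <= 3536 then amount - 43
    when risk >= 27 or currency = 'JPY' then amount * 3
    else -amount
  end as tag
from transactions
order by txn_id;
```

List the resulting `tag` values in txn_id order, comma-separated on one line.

txn_id=7: risk >= 27 or currency = 'JPY' → 12543
txn_id=8: ELSE → -2084
txn_id=9: risk >= 49 and amount <= 3536 → 2917
txn_id=10: risk >= 27 or currency = 'JPY' → 7794
txn_id=11: risk >= 27 or currency = 'JPY' → 14583
txn_id=12: risk >= 27 or currency = 'JPY' → 12861
txn_id=13: ELSE → -519
txn_id=14: risk >= 27 or currency = 'JPY' → 597
txn_id=15: risk >= 27 or currency = 'JPY' → 2721

12543, -2084, 2917, 7794, 14583, 12861, -519, 597, 2721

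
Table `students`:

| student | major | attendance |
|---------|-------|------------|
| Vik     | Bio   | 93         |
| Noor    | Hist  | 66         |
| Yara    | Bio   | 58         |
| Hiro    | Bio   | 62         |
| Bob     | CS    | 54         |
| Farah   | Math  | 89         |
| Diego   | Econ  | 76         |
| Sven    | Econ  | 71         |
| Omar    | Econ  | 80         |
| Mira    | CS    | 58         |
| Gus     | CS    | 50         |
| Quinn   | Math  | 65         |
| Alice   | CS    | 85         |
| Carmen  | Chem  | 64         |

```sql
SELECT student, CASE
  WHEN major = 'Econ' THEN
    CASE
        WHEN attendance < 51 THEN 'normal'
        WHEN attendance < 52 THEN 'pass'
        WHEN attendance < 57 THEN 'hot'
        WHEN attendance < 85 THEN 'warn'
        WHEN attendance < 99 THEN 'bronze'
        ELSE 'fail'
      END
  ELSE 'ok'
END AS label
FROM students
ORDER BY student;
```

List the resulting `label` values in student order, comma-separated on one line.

ok, ok, ok, warn, ok, ok, ok, ok, ok, warn, ok, warn, ok, ok

student=Alice: major='CS' → outer ELSE → ok
student=Bob: major='CS' → outer ELSE → ok
student=Carmen: major='Chem' → outer ELSE → ok
student=Diego: major='Econ' → inner[attendance < 85] → warn
student=Farah: major='Math' → outer ELSE → ok
student=Gus: major='CS' → outer ELSE → ok
student=Hiro: major='Bio' → outer ELSE → ok
student=Mira: major='CS' → outer ELSE → ok
student=Noor: major='Hist' → outer ELSE → ok
student=Omar: major='Econ' → inner[attendance < 85] → warn
student=Quinn: major='Math' → outer ELSE → ok
student=Sven: major='Econ' → inner[attendance < 85] → warn
student=Vik: major='Bio' → outer ELSE → ok
student=Yara: major='Bio' → outer ELSE → ok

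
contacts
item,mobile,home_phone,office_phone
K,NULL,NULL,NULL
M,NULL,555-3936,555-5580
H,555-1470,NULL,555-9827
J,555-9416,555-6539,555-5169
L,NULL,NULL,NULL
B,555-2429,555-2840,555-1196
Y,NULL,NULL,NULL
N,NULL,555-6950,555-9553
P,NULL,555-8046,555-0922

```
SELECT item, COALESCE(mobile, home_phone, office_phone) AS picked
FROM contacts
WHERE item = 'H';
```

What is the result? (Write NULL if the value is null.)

555-1470

item = H: mobile=555-1470, home_phone=NULL, office_phone=555-9827.
mobile=555-1470 → 555-1470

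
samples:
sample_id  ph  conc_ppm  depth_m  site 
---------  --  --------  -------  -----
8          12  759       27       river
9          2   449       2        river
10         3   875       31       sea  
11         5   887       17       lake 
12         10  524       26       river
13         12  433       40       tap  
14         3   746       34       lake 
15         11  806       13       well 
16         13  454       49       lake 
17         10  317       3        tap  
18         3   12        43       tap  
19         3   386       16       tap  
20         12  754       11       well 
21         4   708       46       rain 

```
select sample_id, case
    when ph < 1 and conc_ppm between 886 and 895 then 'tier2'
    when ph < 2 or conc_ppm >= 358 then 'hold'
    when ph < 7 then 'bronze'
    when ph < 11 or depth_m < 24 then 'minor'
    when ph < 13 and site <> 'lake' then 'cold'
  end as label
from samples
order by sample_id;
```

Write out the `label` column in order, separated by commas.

hold, hold, hold, hold, hold, hold, hold, hold, hold, minor, bronze, hold, hold, hold

sample_id=8: ph < 2 or conc_ppm >= 358 → hold
sample_id=9: ph < 2 or conc_ppm >= 358 → hold
sample_id=10: ph < 2 or conc_ppm >= 358 → hold
sample_id=11: ph < 2 or conc_ppm >= 358 → hold
sample_id=12: ph < 2 or conc_ppm >= 358 → hold
sample_id=13: ph < 2 or conc_ppm >= 358 → hold
sample_id=14: ph < 2 or conc_ppm >= 358 → hold
sample_id=15: ph < 2 or conc_ppm >= 358 → hold
sample_id=16: ph < 2 or conc_ppm >= 358 → hold
sample_id=17: ph < 11 or depth_m < 24 → minor
sample_id=18: ph < 7 → bronze
sample_id=19: ph < 2 or conc_ppm >= 358 → hold
sample_id=20: ph < 2 or conc_ppm >= 358 → hold
sample_id=21: ph < 2 or conc_ppm >= 358 → hold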